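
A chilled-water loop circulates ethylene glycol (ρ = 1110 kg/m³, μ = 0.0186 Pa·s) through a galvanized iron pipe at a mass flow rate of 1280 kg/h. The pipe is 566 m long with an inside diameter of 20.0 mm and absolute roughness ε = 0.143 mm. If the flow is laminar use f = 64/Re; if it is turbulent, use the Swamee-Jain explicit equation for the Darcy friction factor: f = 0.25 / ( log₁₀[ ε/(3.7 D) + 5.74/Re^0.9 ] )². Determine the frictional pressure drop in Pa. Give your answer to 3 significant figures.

ΔP ≈ 859000 Pa

ṁ = 1280 kg/h = 1280/3600 = 0.3556 kg/s.
A = πD²/4 = π(0.02)²/4 = 0.0003142 m²; mean velocity V = ṁ/(ρA) = 0.3556/(1110 · 0.0003142) = 1.02 m/s.
Reynolds number Re = ρVD/μ = 1110 · 1.02 · 0.02 / 0.0186 = 1217.
Re < 2300 → laminar flow, so f = 64/Re = 64/1217 = 0.05259 (the turbulent correlation is not needed).
Darcy-Weisbach: ΔP = f(L/D)(ρV²/2) = 0.05259·(566/0.02)·(1110·1.02²/2) = 0.05259·2.83e+04·577 = 8.587e+05 Pa.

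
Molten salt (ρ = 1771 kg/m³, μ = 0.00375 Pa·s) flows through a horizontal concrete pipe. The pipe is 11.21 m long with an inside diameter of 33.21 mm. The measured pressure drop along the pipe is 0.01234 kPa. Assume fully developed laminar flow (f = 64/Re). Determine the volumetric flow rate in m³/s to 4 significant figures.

For laminar flow, f = 64/Re with Re = ρVD/μ, so Darcy-Weisbach reduces to ΔP = 32μLV/D². Solving for V: V = ΔP·D²/(32μL) = 12.34·(0.03321)²/(32·0.00375·11.21) = 0.01012 m/s.
Check: Re = ρVD/μ = 1771·0.01012·0.03321/0.00375 = 158.7 < 2300, so the laminar assumption holds.
Q = V·A = 0.01012·(π/4·0.03321²) = 8.764e-06 m³/s = 8.764×10^-6 m³/s.

Q ≈ 8.764×10^-6 m³/s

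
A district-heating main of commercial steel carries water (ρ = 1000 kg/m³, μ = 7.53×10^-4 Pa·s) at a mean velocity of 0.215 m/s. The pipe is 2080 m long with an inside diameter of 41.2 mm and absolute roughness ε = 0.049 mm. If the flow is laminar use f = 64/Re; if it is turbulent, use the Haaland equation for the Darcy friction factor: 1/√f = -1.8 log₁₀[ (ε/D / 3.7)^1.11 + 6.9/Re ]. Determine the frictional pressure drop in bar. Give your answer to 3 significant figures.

ΔP ≈ 0.365 bar

Reynolds number Re = ρVD/μ = 1000 · 0.215 · 0.0412 / 0.000753 = 1.176e+04.
Re > 4000 → turbulent. Relative roughness ε/D = 4.9e-05/0.0412 = 0.00119. Haaland: 1/√f = -1.8 log₁₀[(0.00119/3.7)^1.11 + 6.9/1.176e+04] = -1.8 log₁₀[0.000133 + 0.000587] = 5.658, so f = 0.03124.
Darcy-Weisbach: ΔP = f(L/D)(ρV²/2) = 0.03124·(2080/0.0412)·(1000·0.215²/2) = 0.03124·5.049e+04·23.11 = 3.645e+04 Pa.
ΔP = 3.645e+04 Pa = 0.365 bar.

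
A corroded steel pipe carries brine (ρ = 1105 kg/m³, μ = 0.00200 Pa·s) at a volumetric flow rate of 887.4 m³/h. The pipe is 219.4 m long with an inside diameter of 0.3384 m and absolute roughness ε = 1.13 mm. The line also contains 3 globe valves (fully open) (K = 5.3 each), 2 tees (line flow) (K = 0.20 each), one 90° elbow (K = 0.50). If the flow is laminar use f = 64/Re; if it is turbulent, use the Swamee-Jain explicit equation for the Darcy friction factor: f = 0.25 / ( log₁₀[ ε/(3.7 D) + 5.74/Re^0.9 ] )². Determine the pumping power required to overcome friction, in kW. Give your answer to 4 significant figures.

Q = 887.4 m³/h = 887.4/3600 = 0.2465 m³/s.
Cross-sectional area A = πD²/4 = π(0.3384)²/4 = 0.08994 m²; mean velocity V = Q/A = 0.2465/0.08994 = 2.741 m/s.
Reynolds number Re = ρVD/μ = 1105 · 2.741 · 0.3384 / 0.002 = 5.124e+05.
Re > 4000 → turbulent. Relative roughness ε/D = 0.00113/0.3384 = 0.00334. Swamee-Jain: f = 0.25/(log₁₀[0.00334/3.7 + 5.74/5.124e+05^0.9])² = 0.25/(log₁₀[0.000902 + 4.17e-05])² = 0.25/(-3.025)² = 0.02732.
Total minor-loss coefficient ΣK = 3·5.3 + 2·0.2 + 1·0.5 = 16.8.
ΔP = [f·L/D + ΣK]·(ρV²/2) = [0.02732·219.4/0.3384 + 16.8]·(1105·2.741²/2) = [17.71 + 16.8]·4150 = 1.432e+05 Pa.
Pumping power P = QΔP = 0.2465·1.432e+05 = 35308 W = 35.31 kW.

P ≈ 35.31 kW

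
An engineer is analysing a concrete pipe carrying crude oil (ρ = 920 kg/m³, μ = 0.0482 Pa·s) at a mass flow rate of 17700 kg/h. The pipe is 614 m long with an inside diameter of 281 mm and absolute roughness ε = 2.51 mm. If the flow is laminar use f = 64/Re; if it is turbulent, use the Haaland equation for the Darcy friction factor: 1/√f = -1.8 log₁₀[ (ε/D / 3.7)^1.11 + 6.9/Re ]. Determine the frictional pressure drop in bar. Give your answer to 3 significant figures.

ṁ = 17700 kg/h = 17700/3600 = 4.917 kg/s.
A = πD²/4 = π(0.281)²/4 = 0.06202 m²; mean velocity V = ṁ/(ρA) = 4.917/(920 · 0.06202) = 0.08617 m/s.
Reynolds number Re = ρVD/μ = 920 · 0.08617 · 0.281 / 0.0482 = 462.2.
Re < 2300 → laminar flow, so f = 64/Re = 64/462.2 = 0.1385 (the turbulent correlation is not needed).
Darcy-Weisbach: ΔP = f(L/D)(ρV²/2) = 0.1385·(614/0.281)·(920·0.08617²/2) = 0.1385·2185·3.416 = 1034 Pa.
ΔP = 1034 Pa = 0.0103 bar.

ΔP ≈ 0.0103 bar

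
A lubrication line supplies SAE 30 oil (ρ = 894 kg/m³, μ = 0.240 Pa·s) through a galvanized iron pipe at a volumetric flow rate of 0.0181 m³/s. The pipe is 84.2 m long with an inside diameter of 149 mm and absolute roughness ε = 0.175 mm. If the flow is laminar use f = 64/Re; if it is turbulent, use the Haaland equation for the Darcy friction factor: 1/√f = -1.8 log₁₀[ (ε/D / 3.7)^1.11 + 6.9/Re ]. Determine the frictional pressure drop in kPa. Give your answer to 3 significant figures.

Cross-sectional area A = πD²/4 = π(0.149)²/4 = 0.01744 m²; mean velocity V = Q/A = 0.0181/0.01744 = 1.038 m/s.
Reynolds number Re = ρVD/μ = 894 · 1.038 · 0.149 / 0.24 = 576.1.
Re < 2300 → laminar flow, so f = 64/Re = 64/576.1 = 0.1111 (the turbulent correlation is not needed).
Darcy-Weisbach: ΔP = f(L/D)(ρV²/2) = 0.1111·(84.2/0.149)·(894·1.038²/2) = 0.1111·565.1·481.7 = 3.024e+04 Pa.
ΔP = 3.024e+04 Pa = 30.2 kPa.

ΔP ≈ 30.2 kPa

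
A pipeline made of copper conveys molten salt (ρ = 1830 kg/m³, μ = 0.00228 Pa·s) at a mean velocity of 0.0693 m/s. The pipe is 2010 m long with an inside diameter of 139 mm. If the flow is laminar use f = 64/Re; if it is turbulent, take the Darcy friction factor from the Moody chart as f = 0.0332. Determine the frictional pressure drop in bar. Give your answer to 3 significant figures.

Reynolds number Re = ρVD/μ = 1830 · 0.0693 · 0.139 / 0.00228 = 7732.
Re > 4000 → turbulent; use the Moody-chart value f = 0.0332.
Darcy-Weisbach: ΔP = f(L/D)(ρV²/2) = 0.0332·(2010/0.139)·(1830·0.0693²/2) = 0.0332·1.446e+04·4.394 = 2110 Pa.
ΔP = 2110 Pa = 0.0211 bar.

ΔP ≈ 0.0211 bar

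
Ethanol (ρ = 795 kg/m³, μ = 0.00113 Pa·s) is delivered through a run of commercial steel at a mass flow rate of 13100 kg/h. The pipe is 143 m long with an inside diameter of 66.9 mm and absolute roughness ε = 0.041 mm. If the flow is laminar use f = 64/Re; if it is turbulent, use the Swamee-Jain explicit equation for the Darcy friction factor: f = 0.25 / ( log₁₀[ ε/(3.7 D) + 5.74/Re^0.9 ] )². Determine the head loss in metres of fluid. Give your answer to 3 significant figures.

h_f ≈ 4.12 m

ṁ = 13100 kg/h = 13100/3600 = 3.639 kg/s.
A = πD²/4 = π(0.0669)²/4 = 0.003515 m²; mean velocity V = ṁ/(ρA) = 3.639/(795 · 0.003515) = 1.302 m/s.
Reynolds number Re = ρVD/μ = 795 · 1.302 · 0.0669 / 0.00113 = 6.129e+04.
Re > 4000 → turbulent. Relative roughness ε/D = 4.1e-05/0.0669 = 0.000613. Swamee-Jain: f = 0.25/(log₁₀[0.000613/3.7 + 5.74/6.129e+04^0.9])² = 0.25/(log₁₀[0.000166 + 0.000282])² = 0.25/(-3.349)² = 0.02229.
Darcy-Weisbach: ΔP = f(L/D)(ρV²/2) = 0.02229·(143/0.0669)·(795·1.302²/2) = 0.02229·2138·674 = 3.211e+04 Pa.
Head loss h_f = ΔP/(ρg) = 3.211e+04/(795·9.81) = 4.12 m.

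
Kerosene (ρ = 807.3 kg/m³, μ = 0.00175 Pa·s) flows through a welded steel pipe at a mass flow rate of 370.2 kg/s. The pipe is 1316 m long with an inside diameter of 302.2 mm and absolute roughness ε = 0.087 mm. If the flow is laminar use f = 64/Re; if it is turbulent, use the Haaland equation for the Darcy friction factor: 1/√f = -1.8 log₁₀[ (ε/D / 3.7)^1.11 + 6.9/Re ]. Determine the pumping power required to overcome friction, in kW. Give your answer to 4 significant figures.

A = πD²/4 = π(0.3022)²/4 = 0.07173 m²; mean velocity V = ṁ/(ρA) = 370.2/(807.3 · 0.07173) = 6.393 m/s.
Reynolds number Re = ρVD/μ = 807.3 · 6.393 · 0.3022 / 0.00175 = 8.913e+05.
Re > 4000 → turbulent. Relative roughness ε/D = 8.7e-05/0.3022 = 0.000288. Haaland: 1/√f = -1.8 log₁₀[(0.000288/3.7)^1.11 + 6.9/8.913e+05] = -1.8 log₁₀[2.75e-05 + 7.74e-06] = 8.016, so f = 0.01556.
Darcy-Weisbach: ΔP = f(L/D)(ρV²/2) = 0.01556·(1316/0.3022)·(807.3·6.393²/2) = 0.01556·4355·1.65e+04 = 1.118e+06 Pa.
Q = ṁ/ρ = 370.2/807.3 = 0.4586 m³/s.
Pumping power P = QΔP = 0.4586·1.118e+06 = 512780 W = 512.8 kW.

P ≈ 512.8 kW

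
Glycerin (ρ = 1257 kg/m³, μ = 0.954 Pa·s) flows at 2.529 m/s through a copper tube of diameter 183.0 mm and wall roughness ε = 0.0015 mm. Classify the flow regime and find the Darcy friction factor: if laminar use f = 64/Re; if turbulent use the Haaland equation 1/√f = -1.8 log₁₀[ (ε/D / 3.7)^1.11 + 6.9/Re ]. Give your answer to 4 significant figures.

Re = ρVD/μ = 1257·2.529·0.183/0.954 = 609.8.
Re < 2300 → laminar, so f = 64/Re = 0.105 (roughness is irrelevant in laminar flow).

f ≈ 0.1050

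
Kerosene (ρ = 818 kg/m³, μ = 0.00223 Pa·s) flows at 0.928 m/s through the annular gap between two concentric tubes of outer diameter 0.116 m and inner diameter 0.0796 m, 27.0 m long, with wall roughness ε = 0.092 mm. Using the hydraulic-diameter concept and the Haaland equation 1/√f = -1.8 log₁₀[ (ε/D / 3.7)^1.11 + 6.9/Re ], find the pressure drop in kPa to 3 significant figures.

Hydraulic diameter D_h = 4A/P = D_o - D_i = 0.116 - 0.0796 = 0.0364 m.
Re = ρVD_h/μ = 818·0.928·0.0364/0.00223 = 1.239e+04.
ε/D_h = 9.2e-05/0.0364 = 0.00253; Haaland gives 1/√f = -1.8 log₁₀[0.000306+0.000557] = 5.515, so f = 0.03288.
ΔP = f(L/D_h)(ρV²/2) = 0.03288·27/0.0364·352.2 = 8590 Pa.
ΔP = 8.59 kPa.

ΔP ≈ 8.59 kPa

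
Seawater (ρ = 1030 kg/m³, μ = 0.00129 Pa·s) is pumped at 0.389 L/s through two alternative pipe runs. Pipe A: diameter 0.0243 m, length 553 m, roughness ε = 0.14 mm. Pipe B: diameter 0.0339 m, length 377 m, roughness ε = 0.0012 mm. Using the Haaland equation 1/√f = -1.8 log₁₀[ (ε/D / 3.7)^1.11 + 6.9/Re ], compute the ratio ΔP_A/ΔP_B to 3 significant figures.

Pipe A: V = Q/A = 0.000389/0.0004638 = 0.8388 m/s; Re = 1.627e+04; ε/D = 0.00576; Haaland → f = 0.03608; ΔP_A = f(L/D)(ρV²/2) = 2.975e+05 Pa.
Pipe B: V = Q/A = 0.000389/0.0009026 = 0.431 m/s; Re = 1.167e+04; ε/D = 3.54e-05; Haaland → f = 0.02966; ΔP_B = f(L/D)(ρV²/2) = 3.155e+04 Pa.
ΔP_A/ΔP_B = 2.975e+05/3.155e+04 = 9.43.

ΔP_A/ΔP_B ≈ 9.43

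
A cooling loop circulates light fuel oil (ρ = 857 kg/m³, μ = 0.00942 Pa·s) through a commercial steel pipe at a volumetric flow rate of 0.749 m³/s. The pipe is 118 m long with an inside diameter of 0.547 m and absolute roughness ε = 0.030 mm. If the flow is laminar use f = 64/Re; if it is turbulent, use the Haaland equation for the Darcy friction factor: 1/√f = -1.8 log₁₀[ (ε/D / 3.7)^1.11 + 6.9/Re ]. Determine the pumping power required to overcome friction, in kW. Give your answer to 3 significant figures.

Cross-sectional area A = πD²/4 = π(0.547)²/4 = 0.235 m²; mean velocity V = Q/A = 0.749/0.235 = 3.187 m/s.
Reynolds number Re = ρVD/μ = 857 · 3.187 · 0.547 / 0.00942 = 1.586e+05.
Re > 4000 → turbulent. Relative roughness ε/D = 3e-05/0.547 = 5.48e-05. Haaland: 1/√f = -1.8 log₁₀[(5.48e-05/3.7)^1.11 + 6.9/1.586e+05] = -1.8 log₁₀[4.36e-06 + 4.35e-05] = 7.776, so f = 0.01654.
Darcy-Weisbach: ΔP = f(L/D)(ρV²/2) = 0.01654·(118/0.547)·(857·3.187²/2) = 0.01654·215.7·4353 = 1.553e+04 Pa.
Pumping power P = QΔP = 0.749·1.553e+04 = 11630 W = 11.6 kW.

P ≈ 11.6 kW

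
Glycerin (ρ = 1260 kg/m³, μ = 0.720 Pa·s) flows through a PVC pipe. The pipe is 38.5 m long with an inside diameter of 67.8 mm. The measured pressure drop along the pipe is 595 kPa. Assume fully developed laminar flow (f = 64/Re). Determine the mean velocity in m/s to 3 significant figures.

For laminar flow, f = 64/Re with Re = ρVD/μ, so Darcy-Weisbach reduces to ΔP = 32μLV/D². Solving for V: V = ΔP·D²/(32μL) = 5.95e+05·(0.0678)²/(32·0.72·38.5) = 3.083 m/s.
Check: Re = ρVD/μ = 1260·3.083·0.0678/0.72 = 365.8 < 2300, so the laminar assumption holds.

V ≈ 3.08 m/s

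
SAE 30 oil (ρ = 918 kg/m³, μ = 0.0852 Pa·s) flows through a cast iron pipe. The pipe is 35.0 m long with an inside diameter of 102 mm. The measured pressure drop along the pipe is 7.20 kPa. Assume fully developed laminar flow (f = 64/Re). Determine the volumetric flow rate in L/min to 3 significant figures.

For laminar flow, f = 64/Re with Re = ρVD/μ, so Darcy-Weisbach reduces to ΔP = 32μLV/D². Solving for V: V = ΔP·D²/(32μL) = 7200·(0.102)²/(32·0.0852·35) = 0.785 m/s.
Check: Re = ρVD/μ = 918·0.785·0.102/0.0852 = 862.7 < 2300, so the laminar assumption holds.
Q = V·A = 0.785·(π/4·0.102²) = 0.006415 m³/s = 385 L/min.

Q ≈ 385 L/min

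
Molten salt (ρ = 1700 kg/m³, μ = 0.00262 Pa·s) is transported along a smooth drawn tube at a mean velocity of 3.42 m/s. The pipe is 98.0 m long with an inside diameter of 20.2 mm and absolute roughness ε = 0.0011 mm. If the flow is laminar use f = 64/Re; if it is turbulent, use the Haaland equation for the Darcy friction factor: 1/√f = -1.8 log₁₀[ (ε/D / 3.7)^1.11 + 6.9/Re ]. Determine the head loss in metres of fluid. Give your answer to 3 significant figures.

h_f ≈ 61.8 m

Reynolds number Re = ρVD/μ = 1700 · 3.42 · 0.0202 / 0.00262 = 4.483e+04.
Re > 4000 → turbulent. Relative roughness ε/D = 1.1e-06/0.0202 = 5.45e-05. Haaland: 1/√f = -1.8 log₁₀[(5.45e-05/3.7)^1.11 + 6.9/4.483e+04] = -1.8 log₁₀[4.33e-06 + 0.000154] = 6.841, so f = 0.02137.
Darcy-Weisbach: ΔP = f(L/D)(ρV²/2) = 0.02137·(98/0.0202)·(1700·3.42²/2) = 0.02137·4851·9942 = 1.031e+06 Pa.
Head loss h_f = ΔP/(ρg) = 1.031e+06/(1700·9.81) = 61.8 m.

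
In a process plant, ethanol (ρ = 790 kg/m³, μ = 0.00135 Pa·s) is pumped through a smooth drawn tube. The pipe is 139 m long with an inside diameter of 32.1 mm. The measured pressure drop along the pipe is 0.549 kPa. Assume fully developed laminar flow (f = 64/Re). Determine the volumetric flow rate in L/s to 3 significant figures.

For laminar flow, f = 64/Re with Re = ρVD/μ, so Darcy-Weisbach reduces to ΔP = 32μLV/D². Solving for V: V = ΔP·D²/(32μL) = 549·(0.0321)²/(32·0.00135·139) = 0.09421 m/s.
Check: Re = ρVD/μ = 790·0.09421·0.0321/0.00135 = 1770 < 2300, so the laminar assumption holds.
Q = V·A = 0.09421·(π/4·0.0321²) = 7.624e-05 m³/s = 0.0762 L/s.

Q ≈ 0.0762 L/s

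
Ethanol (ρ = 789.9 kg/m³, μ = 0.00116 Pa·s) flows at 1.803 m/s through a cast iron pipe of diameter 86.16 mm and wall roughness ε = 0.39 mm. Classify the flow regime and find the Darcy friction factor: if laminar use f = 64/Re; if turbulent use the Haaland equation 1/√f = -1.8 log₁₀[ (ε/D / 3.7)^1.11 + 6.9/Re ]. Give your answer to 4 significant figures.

Re = ρVD/μ = 789.9·1.803·0.08616/0.00116 = 1.058e+05.
Re > 4000 → turbulent. ε/D = 0.00039/0.08616 = 0.00453; Haaland: 1/√f = -1.8 log₁₀[0.000585 + 6.52e-05] = 5.736, so f = 0.03039.

f ≈ 0.03039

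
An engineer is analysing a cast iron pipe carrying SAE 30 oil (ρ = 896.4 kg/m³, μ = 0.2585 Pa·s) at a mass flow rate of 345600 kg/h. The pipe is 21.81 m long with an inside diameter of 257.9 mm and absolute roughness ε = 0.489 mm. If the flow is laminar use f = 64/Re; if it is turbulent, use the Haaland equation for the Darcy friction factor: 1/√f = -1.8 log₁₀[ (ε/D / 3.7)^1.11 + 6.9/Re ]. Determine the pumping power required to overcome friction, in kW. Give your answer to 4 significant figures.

ṁ = 345600 kg/h = 345600/3600 = 96 kg/s.
A = πD²/4 = π(0.2579)²/4 = 0.05224 m²; mean velocity V = ṁ/(ρA) = 96/(896.4 · 0.05224) = 2.05 m/s.
Reynolds number Re = ρVD/μ = 896.4 · 2.05 · 0.2579 / 0.259 = 1833.
Re < 2300 → laminar flow, so f = 64/Re = 64/1833 = 0.03491 (the turbulent correlation is not needed).
Darcy-Weisbach: ΔP = f(L/D)(ρV²/2) = 0.03491·(21.81/0.2579)·(896.4·2.05²/2) = 0.03491·84.57·1884 = 5561 Pa.
Q = ṁ/ρ = 96/896.4 = 0.1071 m³/s.
Pumping power P = QΔP = 0.1071·5561 = 595.54 W = 0.5955 kW.

P ≈ 0.5955 kW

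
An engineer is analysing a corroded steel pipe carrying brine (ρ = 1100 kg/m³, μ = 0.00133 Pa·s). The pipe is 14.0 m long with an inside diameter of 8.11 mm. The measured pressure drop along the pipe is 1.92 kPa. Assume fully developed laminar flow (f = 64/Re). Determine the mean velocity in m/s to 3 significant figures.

V ≈ 0.212 m/s

For laminar flow, f = 64/Re with Re = ρVD/μ, so Darcy-Weisbach reduces to ΔP = 32μLV/D². Solving for V: V = ΔP·D²/(32μL) = 1920·(0.00811)²/(32·0.00133·14) = 0.2119 m/s.
Check: Re = ρVD/μ = 1100·0.2119·0.00811/0.00133 = 1422 < 2300, so the laminar assumption holds.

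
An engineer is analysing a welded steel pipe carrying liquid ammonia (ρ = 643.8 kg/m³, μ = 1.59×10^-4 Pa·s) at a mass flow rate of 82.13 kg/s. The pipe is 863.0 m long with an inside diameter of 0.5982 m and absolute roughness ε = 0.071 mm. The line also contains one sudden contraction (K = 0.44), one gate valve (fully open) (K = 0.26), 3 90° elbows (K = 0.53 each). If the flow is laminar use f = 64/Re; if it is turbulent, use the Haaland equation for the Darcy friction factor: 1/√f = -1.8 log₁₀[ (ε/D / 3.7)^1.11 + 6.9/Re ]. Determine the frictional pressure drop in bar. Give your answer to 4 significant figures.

A = πD²/4 = π(0.5982)²/4 = 0.281 m²; mean velocity V = ṁ/(ρA) = 82.13/(643.8 · 0.281) = 0.4539 m/s.
Reynolds number Re = ρVD/μ = 643.8 · 0.4539 · 0.5982 / 0.000159 = 1.099e+06.
Re > 4000 → turbulent. Relative roughness ε/D = 7.1e-05/0.5982 = 0.000119. Haaland: 1/√f = -1.8 log₁₀[(0.000119/3.7)^1.11 + 6.9/1.099e+06] = -1.8 log₁₀[1.03e-05 + 6.28e-06] = 8.606, so f = 0.0135.
Total minor-loss coefficient ΣK = 1·0.44 + 1·0.26 + 3·0.53 = 2.29.
ΔP = [f·L/D + ΣK]·(ρV²/2) = [0.0135·863/0.5982 + 2.29]·(643.8·0.4539²/2) = [19.48 + 2.29]·66.32 = 1444 Pa.
ΔP = 1444 Pa = 0.01444 bar.

ΔP ≈ 0.01444 bar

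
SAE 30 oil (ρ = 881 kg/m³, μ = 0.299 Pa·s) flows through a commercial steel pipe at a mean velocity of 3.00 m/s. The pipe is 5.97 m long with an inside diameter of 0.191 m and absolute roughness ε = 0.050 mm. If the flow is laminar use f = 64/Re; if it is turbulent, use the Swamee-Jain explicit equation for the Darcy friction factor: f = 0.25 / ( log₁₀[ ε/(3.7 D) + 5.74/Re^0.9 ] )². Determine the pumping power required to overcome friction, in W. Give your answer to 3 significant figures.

Reynolds number Re = ρVD/μ = 881 · 3 · 0.191 / 0.299 = 1688.
Re < 2300 → laminar flow, so f = 64/Re = 64/1688 = 0.03791 (the turbulent correlation is not needed).
Darcy-Weisbach: ΔP = f(L/D)(ρV²/2) = 0.03791·(5.97/0.191)·(881·3²/2) = 0.03791·31.26·3964 = 4697 Pa.
Q = V·A = 3·0.02865 = 0.08596 m³/s.
Pumping power P = QΔP = 0.08596·4697 = 403.8 W = 404 W.

P ≈ 404 W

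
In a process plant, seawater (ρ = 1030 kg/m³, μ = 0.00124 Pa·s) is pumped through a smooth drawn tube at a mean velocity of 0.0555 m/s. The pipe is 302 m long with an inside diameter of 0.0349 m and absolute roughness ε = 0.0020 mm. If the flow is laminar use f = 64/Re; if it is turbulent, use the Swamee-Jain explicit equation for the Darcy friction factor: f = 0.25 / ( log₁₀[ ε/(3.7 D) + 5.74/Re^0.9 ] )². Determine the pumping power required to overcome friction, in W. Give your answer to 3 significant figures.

Reynolds number Re = ρVD/μ = 1030 · 0.0555 · 0.0349 / 0.00124 = 1609.
Re < 2300 → laminar flow, so f = 64/Re = 64/1609 = 0.03978 (the turbulent correlation is not needed).
Darcy-Weisbach: ΔP = f(L/D)(ρV²/2) = 0.03978·(302/0.0349)·(1030·0.0555²/2) = 0.03978·8653·1.586 = 546 Pa.
Q = V·A = 0.0555·0.0009566 = 5.309e-05 m³/s.
Pumping power P = QΔP = 5.309e-05·546 = 0.02899 W = 0.0290 W.

P ≈ 0.0290 W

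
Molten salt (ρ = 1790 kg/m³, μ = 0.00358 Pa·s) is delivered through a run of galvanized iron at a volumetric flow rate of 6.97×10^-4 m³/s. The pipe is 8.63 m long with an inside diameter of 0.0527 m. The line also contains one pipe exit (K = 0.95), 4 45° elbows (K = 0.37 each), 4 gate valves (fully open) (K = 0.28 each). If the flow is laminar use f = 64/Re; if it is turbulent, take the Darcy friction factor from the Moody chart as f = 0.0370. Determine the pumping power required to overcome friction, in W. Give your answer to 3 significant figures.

P ≈ 0.612 W

Cross-sectional area A = πD²/4 = π(0.0527)²/4 = 0.002181 m²; mean velocity V = Q/A = 0.000697/0.002181 = 0.3195 m/s.
Reynolds number Re = ρVD/μ = 1790 · 0.3195 · 0.0527 / 0.00358 = 8420.
Re > 4000 → turbulent; use the Moody-chart value f = 0.0370.
Total minor-loss coefficient ΣK = 1·0.95 + 4·0.37 + 4·0.28 = 3.55.
ΔP = [f·L/D + ΣK]·(ρV²/2) = [0.037·8.63/0.0527 + 3.55]·(1790·0.3195²/2) = [6.059 + 3.55]·91.38 = 878.1 Pa.
Pumping power P = QΔP = 0.000697·878.1 = 0.6120 W = 0.612 W.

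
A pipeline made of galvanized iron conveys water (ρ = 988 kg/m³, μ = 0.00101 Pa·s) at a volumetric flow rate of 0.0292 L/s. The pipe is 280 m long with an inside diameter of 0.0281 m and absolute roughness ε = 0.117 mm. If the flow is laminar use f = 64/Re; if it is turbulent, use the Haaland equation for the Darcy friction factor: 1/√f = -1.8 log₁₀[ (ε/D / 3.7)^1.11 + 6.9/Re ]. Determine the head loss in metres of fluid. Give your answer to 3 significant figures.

Q = 0.0292 L/s = 0.0292/1000 = 2.92e-05 m³/s.
Cross-sectional area A = πD²/4 = π(0.0281)²/4 = 0.0006202 m²; mean velocity V = Q/A = 2.92e-05/0.0006202 = 0.04708 m/s.
Reynolds number Re = ρVD/μ = 988 · 0.04708 · 0.0281 / 0.00101 = 1294.
Re < 2300 → laminar flow, so f = 64/Re = 64/1294 = 0.04945 (the turbulent correlation is not needed).
Darcy-Weisbach: ΔP = f(L/D)(ρV²/2) = 0.04945·(280/0.0281)·(988·0.04708²/2) = 0.04945·9964·1.095 = 539.6 Pa.
Head loss h_f = ΔP/(ρg) = 539.6/(988·9.81) = 0.0557 m.

h_f ≈ 0.0557 m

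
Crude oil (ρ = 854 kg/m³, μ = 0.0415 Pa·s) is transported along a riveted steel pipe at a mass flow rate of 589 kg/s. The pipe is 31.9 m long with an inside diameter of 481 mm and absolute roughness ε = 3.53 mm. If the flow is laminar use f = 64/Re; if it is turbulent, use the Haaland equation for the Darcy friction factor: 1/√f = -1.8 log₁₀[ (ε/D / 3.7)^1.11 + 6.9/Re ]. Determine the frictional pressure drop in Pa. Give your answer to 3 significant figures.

ΔP ≈ 14700 Pa

A = πD²/4 = π(0.481)²/4 = 0.1817 m²; mean velocity V = ṁ/(ρA) = 589/(854 · 0.1817) = 3.796 m/s.
Reynolds number Re = ρVD/μ = 854 · 3.796 · 0.481 / 0.0415 = 3.757e+04.
Re > 4000 → turbulent. Relative roughness ε/D = 0.00353/0.481 = 0.00734. Haaland: 1/√f = -1.8 log₁₀[(0.00734/3.7)^1.11 + 6.9/3.757e+04] = -1.8 log₁₀[0.001 + 0.000184] = 5.268, so f = 0.03603.
Darcy-Weisbach: ΔP = f(L/D)(ρV²/2) = 0.03603·(31.9/0.481)·(854·3.796²/2) = 0.03603·66.32·6152 = 1.47e+04 Pa.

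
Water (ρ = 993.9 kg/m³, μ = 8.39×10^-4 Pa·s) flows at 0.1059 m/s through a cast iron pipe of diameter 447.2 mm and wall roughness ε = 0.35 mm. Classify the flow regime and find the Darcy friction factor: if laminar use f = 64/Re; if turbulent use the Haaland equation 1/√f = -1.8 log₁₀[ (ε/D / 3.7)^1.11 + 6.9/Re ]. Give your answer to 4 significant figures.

Re = ρVD/μ = 993.9·0.1059·0.4472/0.000839 = 5.61e+04.
Re > 4000 → turbulent. ε/D = 0.00035/0.4472 = 0.000783; Haaland: 1/√f = -1.8 log₁₀[8.34e-05 + 0.000123] = 6.634, so f = 0.02273.

f ≈ 0.02273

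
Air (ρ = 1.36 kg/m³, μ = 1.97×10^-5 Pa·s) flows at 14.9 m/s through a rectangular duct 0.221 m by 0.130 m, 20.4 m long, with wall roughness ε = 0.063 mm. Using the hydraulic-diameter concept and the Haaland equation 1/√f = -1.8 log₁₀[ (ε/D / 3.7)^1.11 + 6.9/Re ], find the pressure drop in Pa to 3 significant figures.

Hydraulic diameter D_h = 4A/P = 4·(0.221·0.13)/(2·(0.221+0.13)) = 0.1149/0.702 = 0.1637 m.
Re = ρVD_h/μ = 1.36·14.9·0.1637/1.97e-05 = 1.684e+05.
ε/D_h = 6.3e-05/0.1637 = 0.000385; Haaland gives 1/√f = -1.8 log₁₀[3.79e-05+4.1e-05] = 7.385, so f = 0.01833.
ΔP = f(L/D_h)(ρV²/2) = 0.01833·20.4/0.1637·151 = 344.9 Pa.

ΔP ≈ 345 Pa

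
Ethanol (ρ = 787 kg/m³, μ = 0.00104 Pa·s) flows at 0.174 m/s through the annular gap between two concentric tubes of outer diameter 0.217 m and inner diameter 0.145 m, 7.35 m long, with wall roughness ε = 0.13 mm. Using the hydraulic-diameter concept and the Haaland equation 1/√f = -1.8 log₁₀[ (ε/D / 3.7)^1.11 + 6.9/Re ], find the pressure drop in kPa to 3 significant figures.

ΔP ≈ 0.0410 kPa

Hydraulic diameter D_h = 4A/P = D_o - D_i = 0.217 - 0.145 = 0.072 m.
Re = ρVD_h/μ = 787·0.174·0.072/0.00104 = 9480.
ε/D_h = 0.00013/0.072 = 0.00181; Haaland gives 1/√f = -1.8 log₁₀[0.000211+0.000728] = 5.449, so f = 0.03367.
ΔP = f(L/D_h)(ρV²/2) = 0.03367·7.35/0.072·11.91 = 40.95 Pa.
ΔP = 0.0410 kPa.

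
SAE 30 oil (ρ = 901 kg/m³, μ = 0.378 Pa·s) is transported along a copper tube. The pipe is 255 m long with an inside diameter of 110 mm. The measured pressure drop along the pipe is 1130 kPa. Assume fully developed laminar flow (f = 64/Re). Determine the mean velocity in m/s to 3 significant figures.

For laminar flow, f = 64/Re with Re = ρVD/μ, so Darcy-Weisbach reduces to ΔP = 32μLV/D². Solving for V: V = ΔP·D²/(32μL) = 1.13e+06·(0.11)²/(32·0.378·255) = 4.433 m/s.
Check: Re = ρVD/μ = 901·4.433·0.11/0.378 = 1162 < 2300, so the laminar assumption holds.

V ≈ 4.43 m/s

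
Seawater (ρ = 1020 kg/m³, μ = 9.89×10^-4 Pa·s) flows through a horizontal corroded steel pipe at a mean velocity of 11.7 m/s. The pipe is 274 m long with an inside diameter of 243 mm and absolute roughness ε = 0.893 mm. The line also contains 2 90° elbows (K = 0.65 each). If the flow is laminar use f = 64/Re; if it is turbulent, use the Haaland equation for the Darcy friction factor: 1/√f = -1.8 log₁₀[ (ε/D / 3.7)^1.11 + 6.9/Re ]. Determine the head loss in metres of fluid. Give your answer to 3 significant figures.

h_f ≈ 228 m

Reynolds number Re = ρVD/μ = 1020 · 11.7 · 0.243 / 0.000989 = 2.932e+06.
Re > 4000 → turbulent. Relative roughness ε/D = 0.000893/0.243 = 0.00367. Haaland: 1/√f = -1.8 log₁₀[(0.00367/3.7)^1.11 + 6.9/2.932e+06] = -1.8 log₁₀[0.000464 + 2.35e-06] = 5.996, so f = 0.02782.
Total minor-loss coefficient ΣK = 2·0.65 = 1.3.
ΔP = [f·L/D + ΣK]·(ρV²/2) = [0.02782·274/0.243 + 1.3]·(1020·11.7²/2) = [31.36 + 1.3]·6.981e+04 = 2.28e+06 Pa.
Head loss h_f = ΔP/(ρg) = 2.28e+06/(1020·9.81) = 228 m.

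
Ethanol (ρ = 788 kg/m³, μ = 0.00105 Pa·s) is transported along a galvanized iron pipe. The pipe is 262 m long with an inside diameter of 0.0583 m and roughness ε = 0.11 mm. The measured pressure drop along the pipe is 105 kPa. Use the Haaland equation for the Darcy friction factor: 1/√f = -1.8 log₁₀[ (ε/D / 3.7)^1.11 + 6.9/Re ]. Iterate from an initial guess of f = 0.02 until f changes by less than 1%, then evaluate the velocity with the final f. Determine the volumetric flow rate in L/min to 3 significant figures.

Rearranging Darcy-Weisbach: V = √(2·ΔP·D/(f·L·ρ)). With ε/D = 0.00011/0.0583 = 0.00189, iterate starting from f = 0.02:
  f = 0.02 → V = √(2·1.05e+05·0.0583/(0.02·262·788)) = 1.722 m/s; Re = ρVD/μ = 7.534e+04; f → 0.02513
  f = 0.02513 → V = 1.536 m/s; Re = 6.721e+04; f → 0.02535
Converged (Δf/f < 1%). With the final f = 0.02535: V = √(2·1.05e+05·0.0583/(0.02535·262·788)) = 1.529 m/s.
Q = V·A = 1.529·(π/4·0.0583²) = 0.004083 m³/s = 245 L/min.

Q ≈ 245 L/min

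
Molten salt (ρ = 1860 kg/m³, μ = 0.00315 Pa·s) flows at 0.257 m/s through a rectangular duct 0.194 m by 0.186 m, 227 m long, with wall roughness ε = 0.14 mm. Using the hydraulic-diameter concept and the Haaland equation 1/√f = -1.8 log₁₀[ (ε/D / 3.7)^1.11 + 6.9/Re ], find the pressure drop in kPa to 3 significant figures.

ΔP ≈ 1.85 kPa

Hydraulic diameter D_h = 4A/P = 4·(0.194·0.186)/(2·(0.194+0.186)) = 0.1443/0.76 = 0.1899 m.
Re = ρVD_h/μ = 1860·0.257·0.1899/0.00315 = 2.882e+04.
ε/D_h = 0.00014/0.1899 = 0.000737; Haaland gives 1/√f = -1.8 log₁₀[7.8e-05+0.000239] = 6.297, so f = 0.02522.
ΔP = f(L/D_h)(ρV²/2) = 0.02522·227/0.1899·61.43 = 1852 Pa.
ΔP = 1.85 kPa.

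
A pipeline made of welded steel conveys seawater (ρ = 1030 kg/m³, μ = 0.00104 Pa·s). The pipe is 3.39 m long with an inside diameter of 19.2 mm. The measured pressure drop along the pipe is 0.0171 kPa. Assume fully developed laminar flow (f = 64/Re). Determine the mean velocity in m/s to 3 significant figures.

V ≈ 0.0559 m/s

For laminar flow, f = 64/Re with Re = ρVD/μ, so Darcy-Weisbach reduces to ΔP = 32μLV/D². Solving for V: V = ΔP·D²/(32μL) = 17.1·(0.0192)²/(32·0.00104·3.39) = 0.05587 m/s.
Check: Re = ρVD/μ = 1030·0.05587·0.0192/0.00104 = 1062 < 2300, so the laminar assumption holds.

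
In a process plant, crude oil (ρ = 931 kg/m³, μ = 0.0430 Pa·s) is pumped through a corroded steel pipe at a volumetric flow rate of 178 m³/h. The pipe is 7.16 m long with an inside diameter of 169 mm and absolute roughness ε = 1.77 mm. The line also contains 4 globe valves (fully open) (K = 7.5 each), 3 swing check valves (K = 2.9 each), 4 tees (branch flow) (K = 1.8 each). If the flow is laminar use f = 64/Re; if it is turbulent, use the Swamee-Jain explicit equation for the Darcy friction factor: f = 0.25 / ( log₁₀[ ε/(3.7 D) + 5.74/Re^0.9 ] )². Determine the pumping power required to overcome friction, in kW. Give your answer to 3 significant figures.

Q = 178 m³/h = 178/3600 = 0.04944 m³/s.
Cross-sectional area A = πD²/4 = π(0.169)²/4 = 0.02243 m²; mean velocity V = Q/A = 0.04944/0.02243 = 2.204 m/s.
Reynolds number Re = ρVD/μ = 931 · 2.204 · 0.169 / 0.043 = 8065.
Re > 4000 → turbulent. Relative roughness ε/D = 0.00177/0.169 = 0.0105. Swamee-Jain: f = 0.25/(log₁₀[0.0105/3.7 + 5.74/8065^0.9])² = 0.25/(log₁₀[0.00283 + 0.00175])² = 0.25/(-2.339)² = 0.04569.
Total minor-loss coefficient ΣK = 4·7.5 + 3·2.9 + 4·1.8 = 45.9.
ΔP = [f·L/D + ΣK]·(ρV²/2) = [0.04569·7.16/0.169 + 45.9]·(931·2.204²/2) = [1.936 + 45.9]·2262 = 1.082e+05 Pa.
Pumping power P = QΔP = 0.04944·1.082e+05 = 5349 W = 5.35 kW.

P ≈ 5.35 kW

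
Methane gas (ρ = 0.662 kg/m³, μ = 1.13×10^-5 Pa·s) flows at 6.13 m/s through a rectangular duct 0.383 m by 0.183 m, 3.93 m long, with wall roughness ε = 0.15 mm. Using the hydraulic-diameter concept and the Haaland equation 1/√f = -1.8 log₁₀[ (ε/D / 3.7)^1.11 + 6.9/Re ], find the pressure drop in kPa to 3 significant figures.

Hydraulic diameter D_h = 4A/P = 4·(0.383·0.183)/(2·(0.383+0.183)) = 0.2804/1.132 = 0.2477 m.
Re = ρVD_h/μ = 0.662·6.13·0.2477/1.13e-05 = 8.894e+04.
ε/D_h = 0.00015/0.2477 = 0.000606; Haaland gives 1/√f = -1.8 log₁₀[6.27e-05+7.76e-05] = 6.935, so f = 0.02079.
ΔP = f(L/D_h)(ρV²/2) = 0.02079·3.93/0.2477·12.44 = 4.104 Pa.
ΔP = 0.00410 kPa.

ΔP ≈ 0.00410 kPa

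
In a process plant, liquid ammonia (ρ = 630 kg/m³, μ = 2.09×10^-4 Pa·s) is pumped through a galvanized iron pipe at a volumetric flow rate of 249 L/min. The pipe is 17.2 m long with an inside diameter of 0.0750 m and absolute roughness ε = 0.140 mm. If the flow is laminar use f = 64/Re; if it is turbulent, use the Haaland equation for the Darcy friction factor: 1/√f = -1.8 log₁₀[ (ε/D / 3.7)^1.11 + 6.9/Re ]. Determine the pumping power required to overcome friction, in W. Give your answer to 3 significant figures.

Q = 249 L/min = 249/60000 = 0.00415 m³/s.
Cross-sectional area A = πD²/4 = π(0.075)²/4 = 0.004418 m²; mean velocity V = Q/A = 0.00415/0.004418 = 0.9394 m/s.
Reynolds number Re = ρVD/μ = 630 · 0.9394 · 0.075 / 0.000209 = 2.124e+05.
Re > 4000 → turbulent. Relative roughness ε/D = 0.00014/0.075 = 0.00187. Haaland: 1/√f = -1.8 log₁₀[(0.00187/3.7)^1.11 + 6.9/2.124e+05] = -1.8 log₁₀[0.000219 + 3.25e-05] = 6.479, so f = 0.02382.
Darcy-Weisbach: ΔP = f(L/D)(ρV²/2) = 0.02382·(17.2/0.075)·(630·0.9394²/2) = 0.02382·229.3·278 = 1518 Pa.
Pumping power P = QΔP = 0.00415·1518 = 6.301 W = 6.30 W.

P ≈ 6.30 W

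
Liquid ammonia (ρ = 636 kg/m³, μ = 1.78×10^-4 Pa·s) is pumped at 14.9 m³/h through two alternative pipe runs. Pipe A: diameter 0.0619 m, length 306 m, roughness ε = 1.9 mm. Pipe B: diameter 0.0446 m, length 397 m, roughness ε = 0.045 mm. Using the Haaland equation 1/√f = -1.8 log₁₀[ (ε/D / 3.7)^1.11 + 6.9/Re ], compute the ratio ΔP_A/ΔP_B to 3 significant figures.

ΔP_A/ΔP_B ≈ 0.427

Pipe A: V = Q/A = 0.004139/0.003009 = 1.375 m/s; Re = 3.042e+05; ε/D = 0.0307; Haaland → f = 0.05794; ΔP_A = f(L/D)(ρV²/2) = 1.723e+05 Pa.
Pipe B: V = Q/A = 0.004139/0.001562 = 2.649 m/s; Re = 4.222e+05; ε/D = 0.00101; Haaland → f = 0.02033; ΔP_B = f(L/D)(ρV²/2) = 4.039e+05 Pa.
ΔP_A/ΔP_B = 1.723e+05/4.039e+05 = 0.427.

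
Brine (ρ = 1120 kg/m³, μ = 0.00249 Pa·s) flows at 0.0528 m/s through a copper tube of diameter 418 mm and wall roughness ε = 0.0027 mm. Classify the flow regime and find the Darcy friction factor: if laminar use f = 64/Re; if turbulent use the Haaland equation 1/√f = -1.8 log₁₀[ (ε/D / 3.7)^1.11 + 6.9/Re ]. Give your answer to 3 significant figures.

f ≈ 0.0310

Re = ρVD/μ = 1120·0.0528·0.418/0.00249 = 9927.
Re > 4000 → turbulent. ε/D = 2.7e-06/0.418 = 6.46e-06; Haaland: 1/√f = -1.8 log₁₀[4.06e-07 + 0.000695] = 5.684, so f = 0.03095.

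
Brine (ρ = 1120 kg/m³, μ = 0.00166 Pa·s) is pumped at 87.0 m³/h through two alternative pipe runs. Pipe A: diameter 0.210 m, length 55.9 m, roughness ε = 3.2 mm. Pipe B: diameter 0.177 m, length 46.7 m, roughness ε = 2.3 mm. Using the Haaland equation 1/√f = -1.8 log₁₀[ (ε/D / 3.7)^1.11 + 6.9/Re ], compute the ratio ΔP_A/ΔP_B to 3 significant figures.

Pipe A: V = Q/A = 0.02417/0.03464 = 0.6977 m/s; Re = 9.886e+04; ε/D = 0.0152; Haaland → f = 0.04447; ΔP_A = f(L/D)(ρV²/2) = 3227 Pa.
Pipe B: V = Q/A = 0.02417/0.02461 = 0.9822 m/s; Re = 1.173e+05; ε/D = 0.013; Haaland → f = 0.04199; ΔP_B = f(L/D)(ρV²/2) = 5985 Pa.
ΔP_A/ΔP_B = 3227/5985 = 0.539.

ΔP_A/ΔP_B ≈ 0.539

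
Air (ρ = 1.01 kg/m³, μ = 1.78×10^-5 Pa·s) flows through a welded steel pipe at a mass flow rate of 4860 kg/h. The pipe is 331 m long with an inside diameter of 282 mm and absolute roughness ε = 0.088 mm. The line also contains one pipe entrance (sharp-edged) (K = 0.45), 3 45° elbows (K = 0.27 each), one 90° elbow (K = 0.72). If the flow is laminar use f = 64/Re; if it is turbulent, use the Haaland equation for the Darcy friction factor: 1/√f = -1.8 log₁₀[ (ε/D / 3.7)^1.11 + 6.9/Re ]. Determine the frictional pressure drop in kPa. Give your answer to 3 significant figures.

ΔP ≈ 4.99 kPa

ṁ = 4860 kg/h = 4860/3600 = 1.35 kg/s.
A = πD²/4 = π(0.282)²/4 = 0.06246 m²; mean velocity V = ṁ/(ρA) = 1.35/(1.01 · 0.06246) = 21.4 m/s.
Reynolds number Re = ρVD/μ = 1.01 · 21.4 · 0.282 / 1.78e-05 = 3.424e+05.
Re > 4000 → turbulent. Relative roughness ε/D = 8.8e-05/0.282 = 0.000312. Haaland: 1/√f = -1.8 log₁₀[(0.000312/3.7)^1.11 + 6.9/3.424e+05] = -1.8 log₁₀[3.01e-05 + 2.01e-05] = 7.739, so f = 0.0167.
Total minor-loss coefficient ΣK = 1·0.45 + 3·0.27 + 1·0.72 = 1.98.
ΔP = [f·L/D + ΣK]·(ρV²/2) = [0.0167·331/0.282 + 1.98]·(1.01·21.4²/2) = [19.6 + 1.98]·231.3 = 4991 Pa.
ΔP = 4991 Pa = 4.99 kPa.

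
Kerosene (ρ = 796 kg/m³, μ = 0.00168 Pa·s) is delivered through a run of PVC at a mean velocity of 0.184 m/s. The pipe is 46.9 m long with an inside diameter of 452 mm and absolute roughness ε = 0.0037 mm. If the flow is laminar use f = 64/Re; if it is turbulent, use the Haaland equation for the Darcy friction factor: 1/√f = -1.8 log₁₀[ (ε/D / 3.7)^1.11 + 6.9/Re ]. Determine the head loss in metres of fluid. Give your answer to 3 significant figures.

Reynolds number Re = ρVD/μ = 796 · 0.184 · 0.452 / 0.00168 = 3.941e+04.
Re > 4000 → turbulent. Relative roughness ε/D = 3.7e-06/0.452 = 8.19e-06. Haaland: 1/√f = -1.8 log₁₀[(8.19e-06/3.7)^1.11 + 6.9/3.941e+04] = -1.8 log₁₀[5.28e-07 + 0.000175] = 6.76, so f = 0.02188.
Darcy-Weisbach: ΔP = f(L/D)(ρV²/2) = 0.02188·(46.9/0.452)·(796·0.184²/2) = 0.02188·103.8·13.47 = 30.6 Pa.
Head loss h_f = ΔP/(ρg) = 30.6/(796·9.81) = 0.00392 m.

h_f ≈ 0.00392 m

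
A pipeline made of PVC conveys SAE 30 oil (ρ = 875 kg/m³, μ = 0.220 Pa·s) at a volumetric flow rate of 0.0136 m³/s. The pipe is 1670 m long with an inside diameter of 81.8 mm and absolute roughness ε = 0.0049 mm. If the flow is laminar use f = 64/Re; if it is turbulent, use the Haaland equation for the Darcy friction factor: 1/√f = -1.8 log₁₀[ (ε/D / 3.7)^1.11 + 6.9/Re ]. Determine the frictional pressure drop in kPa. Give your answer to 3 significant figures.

ΔP ≈ 4550 kPa

Cross-sectional area A = πD²/4 = π(0.0818)²/4 = 0.005255 m²; mean velocity V = Q/A = 0.0136/0.005255 = 2.588 m/s.
Reynolds number Re = ρVD/μ = 875 · 2.588 · 0.0818 / 0.22 = 841.9.
Re < 2300 → laminar flow, so f = 64/Re = 64/841.9 = 0.07601 (the turbulent correlation is not needed).
Darcy-Weisbach: ΔP = f(L/D)(ρV²/2) = 0.07601·(1670/0.0818)·(875·2.588²/2) = 0.07601·2.042e+04·2930 = 4.547e+06 Pa.
ΔP = 4.547e+06 Pa = 4550 kPa.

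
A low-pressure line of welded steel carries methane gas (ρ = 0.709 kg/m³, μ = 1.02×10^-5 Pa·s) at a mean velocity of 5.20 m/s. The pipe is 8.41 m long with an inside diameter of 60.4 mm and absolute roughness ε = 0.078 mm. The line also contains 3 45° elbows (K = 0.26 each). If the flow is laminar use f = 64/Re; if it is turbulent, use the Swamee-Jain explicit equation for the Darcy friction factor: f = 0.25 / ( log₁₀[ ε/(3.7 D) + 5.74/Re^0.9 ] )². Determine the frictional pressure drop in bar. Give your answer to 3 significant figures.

Reynolds number Re = ρVD/μ = 0.709 · 5.2 · 0.0604 / 1.02e-05 = 2.183e+04.
Re > 4000 → turbulent. Relative roughness ε/D = 7.8e-05/0.0604 = 0.00129. Swamee-Jain: f = 0.25/(log₁₀[0.00129/3.7 + 5.74/2.183e+04^0.9])² = 0.25/(log₁₀[0.000349 + 0.000714])² = 0.25/(-2.973)² = 0.02828.
Total minor-loss coefficient ΣK = 3·0.26 = 0.78.
ΔP = [f·L/D + ΣK]·(ρV²/2) = [0.02828·8.41/0.0604 + 0.78]·(0.709·5.2²/2) = [3.937 + 0.78]·9.586 = 45.22 Pa.
ΔP = 45.22 Pa = 4.52×10^-4 bar.

ΔP ≈ 4.52×10^-4 bar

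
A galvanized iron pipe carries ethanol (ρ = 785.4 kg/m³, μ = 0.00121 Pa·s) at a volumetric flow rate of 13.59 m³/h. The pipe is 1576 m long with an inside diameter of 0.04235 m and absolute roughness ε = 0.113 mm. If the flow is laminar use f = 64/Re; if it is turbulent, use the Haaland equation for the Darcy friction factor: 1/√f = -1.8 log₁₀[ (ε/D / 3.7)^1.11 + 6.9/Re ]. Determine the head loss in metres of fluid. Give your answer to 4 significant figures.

Q = 13.59 m³/h = 13.59/3600 = 0.003775 m³/s.
Cross-sectional area A = πD²/4 = π(0.04235)²/4 = 0.001409 m²; mean velocity V = Q/A = 0.003775/0.001409 = 2.68 m/s.
Reynolds number Re = ρVD/μ = 785.4 · 2.68 · 0.04235 / 0.00121 = 7.367e+04.
Re > 4000 → turbulent. Relative roughness ε/D = 0.000113/0.04235 = 0.00267. Haaland: 1/√f = -1.8 log₁₀[(0.00267/3.7)^1.11 + 6.9/7.367e+04] = -1.8 log₁₀[0.000325 + 9.37e-05] = 6.08, so f = 0.02705.
Darcy-Weisbach: ΔP = f(L/D)(ρV²/2) = 0.02705·(1576/0.04235)·(785.4·2.68²/2) = 0.02705·3.721e+04·2820 = 2.839e+06 Pa.
Head loss h_f = ΔP/(ρg) = 2.839e+06/(785.4·9.81) = 368.5 m.

h_f ≈ 368.5 m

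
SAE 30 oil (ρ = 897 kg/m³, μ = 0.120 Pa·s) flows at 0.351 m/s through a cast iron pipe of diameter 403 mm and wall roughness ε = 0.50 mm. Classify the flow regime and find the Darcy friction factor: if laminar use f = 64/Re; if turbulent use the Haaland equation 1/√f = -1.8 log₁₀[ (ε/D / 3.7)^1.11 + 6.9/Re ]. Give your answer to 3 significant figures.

f ≈ 0.0605

Re = ρVD/μ = 897·0.351·0.403/0.12 = 1057.
Re < 2300 → laminar, so f = 64/Re = 0.06053 (roughness is irrelevant in laminar flow).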